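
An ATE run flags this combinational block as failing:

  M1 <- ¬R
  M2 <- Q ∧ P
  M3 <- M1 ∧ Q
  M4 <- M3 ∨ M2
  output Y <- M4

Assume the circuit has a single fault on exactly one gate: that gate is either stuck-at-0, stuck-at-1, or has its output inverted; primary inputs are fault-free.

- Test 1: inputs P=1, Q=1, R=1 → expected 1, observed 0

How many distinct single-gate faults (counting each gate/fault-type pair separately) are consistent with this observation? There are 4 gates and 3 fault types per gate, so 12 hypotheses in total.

Fault-free: M1=0, M2=1, M3=0, M4=1 → 1. Observed 0.
  M1 stuck-at-0: output 1 ✗
  M1 stuck-at-1: output 1 ✗
  M1 inverted output: output 1 ✗
  M2 stuck-at-0: output 0 ✓
  M2 stuck-at-1: output 1 ✗
  M2 inverted output: output 0 ✓
  M3 stuck-at-0: output 1 ✗
  M3 stuck-at-1: output 1 ✗
  M3 inverted output: output 1 ✗
  M4 stuck-at-0: output 0 ✓
  M4 stuck-at-1: output 1 ✗
  M4 inverted output: output 0 ✓
Consistent faults: {M2 stuck-at-0, M2 inverted output, M4 stuck-at-0, M4 inverted output} — 4 in all.

4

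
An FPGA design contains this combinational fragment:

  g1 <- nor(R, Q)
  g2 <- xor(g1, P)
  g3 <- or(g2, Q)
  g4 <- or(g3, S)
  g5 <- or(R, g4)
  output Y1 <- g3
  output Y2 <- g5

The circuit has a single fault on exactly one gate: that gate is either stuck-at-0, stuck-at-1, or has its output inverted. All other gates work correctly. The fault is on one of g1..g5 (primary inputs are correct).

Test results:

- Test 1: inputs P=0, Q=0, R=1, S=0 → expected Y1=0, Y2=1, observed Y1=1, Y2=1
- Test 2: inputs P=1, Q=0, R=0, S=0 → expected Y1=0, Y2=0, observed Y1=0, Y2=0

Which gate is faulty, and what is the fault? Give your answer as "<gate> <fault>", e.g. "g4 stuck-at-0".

g1 stuck-at-1

Fault-free values for test 1 (P=0, Q=0, R=1, S=0): g1=0, g2=0, g3=0, g4=0, g5=1, giving Y1=0, Y2=1. Observed Y1=1, Y2=1.
Test 1: faults giving observed Y1=1, Y2=1 are {g1 stuck-at-1, g1 inverted output, g2 stuck-at-1, g2 inverted output, g3 stuck-at-1, g3 inverted output}.
Test 2 (P=1, Q=0, R=0, S=0): fault-free g1=1, g2=0, g3=0, g4=0, g5=0 → Y1=0, Y2=0; observed Y1=0, Y2=0. Eliminates g1 inverted output, g2 stuck-at-1, g2 inverted output, g3 stuck-at-1, g3 inverted output.
Only g1 stuck-at-1 is consistent with every test.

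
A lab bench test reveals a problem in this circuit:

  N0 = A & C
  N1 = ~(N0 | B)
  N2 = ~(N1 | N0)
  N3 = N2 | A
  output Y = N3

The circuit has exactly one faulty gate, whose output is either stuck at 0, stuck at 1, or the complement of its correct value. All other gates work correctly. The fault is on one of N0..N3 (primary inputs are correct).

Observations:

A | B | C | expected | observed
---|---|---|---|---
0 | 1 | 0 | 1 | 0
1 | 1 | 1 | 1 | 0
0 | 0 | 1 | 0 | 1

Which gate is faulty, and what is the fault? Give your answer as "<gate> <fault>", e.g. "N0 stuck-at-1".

N3 inverted output

Fault-free values for test 1 (A=0, B=1, C=0): N0=0, N1=0, N2=1, N3=1, giving Y=1. Observed 0.
Test 1: faults giving observed 0 are {N0 stuck-at-1, N0 inverted output, N1 stuck-at-1, N1 inverted output, N2 stuck-at-0, N2 inverted output, N3 stuck-at-0, N3 inverted output}.
Test 2 (A=1, B=1, C=1): fault-free N0=1, N1=0, N2=0, N3=1 → 1; observed 0. Eliminates N0 stuck-at-1, N0 inverted output, N1 stuck-at-1, N1 inverted output, N2 stuck-at-0, N2 inverted output.
Test 3 (A=0, B=0, C=1): fault-free N0=0, N1=1, N2=0, N3=0 → 0; observed 1. Eliminates N3 stuck-at-0.
Only N3 inverted output is consistent with every test.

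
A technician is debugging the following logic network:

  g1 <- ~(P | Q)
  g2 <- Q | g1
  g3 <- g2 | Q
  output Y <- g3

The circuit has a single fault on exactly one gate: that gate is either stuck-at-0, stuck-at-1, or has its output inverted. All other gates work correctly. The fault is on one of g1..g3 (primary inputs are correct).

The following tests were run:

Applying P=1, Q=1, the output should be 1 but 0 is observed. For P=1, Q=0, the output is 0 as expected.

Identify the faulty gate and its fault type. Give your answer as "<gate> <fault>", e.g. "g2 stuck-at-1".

Fault-free values for test 1 (P=1, Q=1): g1=0, g2=1, g3=1, giving Y=1. Observed 0.
Test 1: faults giving observed 0 are {g3 stuck-at-0, g3 inverted output}.
Test 2 (P=1, Q=0): fault-free g1=0, g2=0, g3=0 → 0; observed 0. Eliminates g3 inverted output.
Only g3 stuck-at-0 is consistent with every test.

g3 stuck-at-0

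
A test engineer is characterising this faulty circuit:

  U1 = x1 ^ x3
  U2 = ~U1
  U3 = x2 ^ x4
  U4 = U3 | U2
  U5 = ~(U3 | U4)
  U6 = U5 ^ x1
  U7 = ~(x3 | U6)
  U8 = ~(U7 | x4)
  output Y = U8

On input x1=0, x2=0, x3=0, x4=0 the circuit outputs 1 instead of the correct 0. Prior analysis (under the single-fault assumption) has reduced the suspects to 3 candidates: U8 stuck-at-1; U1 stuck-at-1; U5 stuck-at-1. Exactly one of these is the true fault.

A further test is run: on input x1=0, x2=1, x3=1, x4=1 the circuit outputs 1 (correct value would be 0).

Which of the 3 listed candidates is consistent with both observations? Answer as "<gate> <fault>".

Evaluate each candidate on input x1=0, x2=1, x3=1, x4=1:
  U8 stuck-at-1: U1=1, U2=0, U3=0, U4=0, U5=1, U6=1, U7=0, U8=1 [stuck-at-1] → 1 — matches
  U1 stuck-at-1: U1=1 [stuck-at-1], U2=0, U3=0, U4=0, U5=1, U6=1, U7=0, U8=0 → 0 — eliminated
  U5 stuck-at-1: U1=1, U2=0, U3=0, U4=0, U5=1 [stuck-at-1], U6=1, U7=0, U8=0 → 0 — eliminated
Only U8 stuck-at-1 reproduces the observed 1.

U8 stuck-at-1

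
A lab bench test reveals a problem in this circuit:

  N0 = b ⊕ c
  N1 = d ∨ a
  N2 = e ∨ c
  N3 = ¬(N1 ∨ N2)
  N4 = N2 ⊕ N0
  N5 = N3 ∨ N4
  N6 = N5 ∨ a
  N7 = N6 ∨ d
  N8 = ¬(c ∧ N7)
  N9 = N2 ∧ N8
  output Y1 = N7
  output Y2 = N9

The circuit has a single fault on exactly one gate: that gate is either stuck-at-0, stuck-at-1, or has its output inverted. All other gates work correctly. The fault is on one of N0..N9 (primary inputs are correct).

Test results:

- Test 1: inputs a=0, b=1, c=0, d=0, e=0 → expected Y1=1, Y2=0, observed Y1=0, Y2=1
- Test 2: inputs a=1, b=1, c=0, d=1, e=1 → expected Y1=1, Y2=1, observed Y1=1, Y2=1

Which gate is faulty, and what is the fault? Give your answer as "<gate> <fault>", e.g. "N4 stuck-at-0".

N2 stuck-at-1

Fault-free values for test 1 (a=0, b=1, c=0, d=0, e=0): N0=1, N1=0, N2=0, N3=1, N4=1, N5=1, N6=1, N7=1, N8=1, N9=0, giving Y1=1, Y2=0. Observed Y1=0, Y2=1.
Test 1: faults giving observed Y1=0, Y2=1 are {N2 stuck-at-1, N2 inverted output}.
Test 2 (a=1, b=1, c=0, d=1, e=1): fault-free N0=1, N1=1, N2=1, N3=0, N4=0, N5=0, N6=1, N7=1, N8=1, N9=1 → Y1=1, Y2=1; observed Y1=1, Y2=1. Eliminates N2 inverted output.
Only N2 stuck-at-1 is consistent with every test.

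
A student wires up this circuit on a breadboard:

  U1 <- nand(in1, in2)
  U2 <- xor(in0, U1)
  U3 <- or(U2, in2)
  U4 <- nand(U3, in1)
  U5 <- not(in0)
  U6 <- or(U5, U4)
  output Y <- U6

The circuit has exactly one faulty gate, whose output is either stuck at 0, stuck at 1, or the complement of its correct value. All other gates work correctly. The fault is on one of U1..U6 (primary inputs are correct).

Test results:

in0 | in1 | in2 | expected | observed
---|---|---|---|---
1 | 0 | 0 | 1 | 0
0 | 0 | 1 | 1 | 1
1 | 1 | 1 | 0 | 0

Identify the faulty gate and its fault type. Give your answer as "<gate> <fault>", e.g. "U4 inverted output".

U4 stuck-at-0

Fault-free values for test 1 (in0=1, in1=0, in2=0): U1=1, U2=0, U3=0, U4=1, U5=0, U6=1, giving Y=1. Observed 0.
Test 1: faults giving observed 0 are {U4 stuck-at-0, U4 inverted output, U6 stuck-at-0, U6 inverted output}.
Test 2 (in0=0, in1=0, in2=1): fault-free U1=1, U2=1, U3=1, U4=1, U5=1, U6=1 → 1; observed 1. Eliminates U6 stuck-at-0, U6 inverted output.
Test 3 (in0=1, in1=1, in2=1): fault-free U1=0, U2=1, U3=1, U4=0, U5=0, U6=0 → 0; observed 0. Eliminates U4 inverted output.
Only U4 stuck-at-0 is consistent with every test.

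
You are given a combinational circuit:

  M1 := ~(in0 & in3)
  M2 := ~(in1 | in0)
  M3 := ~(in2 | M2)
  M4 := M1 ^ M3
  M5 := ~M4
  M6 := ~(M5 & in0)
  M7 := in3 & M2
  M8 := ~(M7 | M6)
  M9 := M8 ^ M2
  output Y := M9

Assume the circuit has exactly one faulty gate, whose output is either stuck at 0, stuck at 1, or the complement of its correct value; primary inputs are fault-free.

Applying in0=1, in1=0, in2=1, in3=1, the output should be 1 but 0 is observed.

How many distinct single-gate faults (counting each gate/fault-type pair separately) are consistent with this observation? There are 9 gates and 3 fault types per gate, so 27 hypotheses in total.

Fault-free: M1=0, M2=0, M3=0, M4=0, M5=1, M6=0, M7=0, M8=1, M9=1 → 1. Observed 0.
  M1: stuck-at-1, inverted output ✓; others ✗
  M2: none of the 3 fault types match ✗
  M3: stuck-at-1, inverted output ✓; others ✗
  M4: stuck-at-1, inverted output ✓; others ✗
  M5: stuck-at-0, inverted output ✓; others ✗
  M6: stuck-at-1, inverted output ✓; others ✗
  M7: stuck-at-1, inverted output ✓; others ✗
  M8: stuck-at-0, inverted output ✓; others ✗
  M9: stuck-at-0, inverted output ✓; others ✗
Consistent faults: {M1 stuck-at-1, M1 inverted output, M3 stuck-at-1, M3 inverted output, M4 stuck-at-1, M4 inverted output, M5 stuck-at-0, M5 inverted output, M6 stuck-at-1, M6 inverted output, M7 stuck-at-1, M7 inverted output, M8 stuck-at-0, M8 inverted output, M9 stuck-at-0, M9 inverted output} — 16 in all.

16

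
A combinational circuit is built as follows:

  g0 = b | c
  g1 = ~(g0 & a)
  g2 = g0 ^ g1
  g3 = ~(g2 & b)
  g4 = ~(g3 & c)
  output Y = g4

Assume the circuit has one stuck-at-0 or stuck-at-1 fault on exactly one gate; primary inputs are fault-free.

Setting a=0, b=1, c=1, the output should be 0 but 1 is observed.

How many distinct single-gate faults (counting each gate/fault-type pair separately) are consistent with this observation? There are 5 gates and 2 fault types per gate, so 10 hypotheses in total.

5

Fault-free: g0=1, g1=1, g2=0, g3=1, g4=0 → 0. Observed 1.
  g0 stuck-at-0: output 1 ✓
  g0 stuck-at-1: output 0 ✗
  g1 stuck-at-0: output 1 ✓
  g1 stuck-at-1: output 0 ✗
  g2 stuck-at-0: output 0 ✗
  g2 stuck-at-1: output 1 ✓
  g3 stuck-at-0: output 1 ✓
  g3 stuck-at-1: output 0 ✗
  g4 stuck-at-0: output 0 ✗
  g4 stuck-at-1: output 1 ✓
Consistent faults: {g0 stuck-at-0, g1 stuck-at-0, g2 stuck-at-1, g3 stuck-at-0, g4 stuck-at-1} — 5 in all.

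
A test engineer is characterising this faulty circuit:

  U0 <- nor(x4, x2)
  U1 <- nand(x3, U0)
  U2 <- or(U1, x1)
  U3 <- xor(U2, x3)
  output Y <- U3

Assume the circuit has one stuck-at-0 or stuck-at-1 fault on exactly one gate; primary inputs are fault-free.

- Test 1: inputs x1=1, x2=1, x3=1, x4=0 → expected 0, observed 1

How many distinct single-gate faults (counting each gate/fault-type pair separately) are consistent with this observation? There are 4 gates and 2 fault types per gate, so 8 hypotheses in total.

2

Fault-free: U0=0, U1=1, U2=1, U3=0 → 0. Observed 1.
  U0 stuck-at-0: output 0 ✗
  U0 stuck-at-1: output 0 ✗
  U1 stuck-at-0: output 0 ✗
  U1 stuck-at-1: output 0 ✗
  U2 stuck-at-0: output 1 ✓
  U2 stuck-at-1: output 0 ✗
  U3 stuck-at-0: output 0 ✗
  U3 stuck-at-1: output 1 ✓
Consistent faults: {U2 stuck-at-0, U3 stuck-at-1} — 2 in all.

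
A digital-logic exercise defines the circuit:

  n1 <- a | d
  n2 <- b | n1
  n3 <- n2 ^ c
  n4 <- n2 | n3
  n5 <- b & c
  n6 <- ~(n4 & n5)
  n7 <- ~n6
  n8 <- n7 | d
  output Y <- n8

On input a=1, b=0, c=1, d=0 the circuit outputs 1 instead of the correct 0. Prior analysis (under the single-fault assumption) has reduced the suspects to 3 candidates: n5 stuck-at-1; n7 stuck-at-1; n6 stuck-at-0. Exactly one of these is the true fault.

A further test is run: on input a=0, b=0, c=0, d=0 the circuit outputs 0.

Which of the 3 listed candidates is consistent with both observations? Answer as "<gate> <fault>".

n5 stuck-at-1

Evaluate each candidate on input a=0, b=0, c=0, d=0:
  n5 stuck-at-1: n1=0, n2=0, n3=0, n4=0, n5=1 [stuck-at-1], n6=1, n7=0, n8=0 → 0 — matches
  n7 stuck-at-1: n1=0, n2=0, n3=0, n4=0, n5=0, n6=1, n7=1 [stuck-at-1], n8=1 → 1 — eliminated
  n6 stuck-at-0: n1=0, n2=0, n3=0, n4=0, n5=0, n6=0 [stuck-at-0], n7=1, n8=1 → 1 — eliminated
Only n5 stuck-at-1 reproduces the observed 0.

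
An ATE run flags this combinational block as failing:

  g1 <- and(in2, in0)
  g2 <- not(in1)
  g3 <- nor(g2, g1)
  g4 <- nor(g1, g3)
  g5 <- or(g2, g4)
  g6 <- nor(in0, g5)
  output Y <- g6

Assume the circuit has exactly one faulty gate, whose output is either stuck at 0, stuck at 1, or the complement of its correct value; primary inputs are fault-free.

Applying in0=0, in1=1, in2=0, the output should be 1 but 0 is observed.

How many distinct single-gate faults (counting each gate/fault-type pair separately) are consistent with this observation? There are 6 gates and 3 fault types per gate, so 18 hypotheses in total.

10

Fault-free: g1=0, g2=0, g3=1, g4=0, g5=0, g6=1 → 1. Observed 0.
  g1: none of the 3 fault types match ✗
  g2: stuck-at-1, inverted output ✓; others ✗
  g3: stuck-at-0, inverted output ✓; others ✗
  g4: stuck-at-1, inverted output ✓; others ✗
  g5: stuck-at-1, inverted output ✓; others ✗
  g6: stuck-at-0, inverted output ✓; others ✗
Consistent faults: {g2 stuck-at-1, g2 inverted output, g3 stuck-at-0, g3 inverted output, g4 stuck-at-1, g4 inverted output, g5 stuck-at-1, g5 inverted output, g6 stuck-at-0, g6 inverted output} — 10 in all.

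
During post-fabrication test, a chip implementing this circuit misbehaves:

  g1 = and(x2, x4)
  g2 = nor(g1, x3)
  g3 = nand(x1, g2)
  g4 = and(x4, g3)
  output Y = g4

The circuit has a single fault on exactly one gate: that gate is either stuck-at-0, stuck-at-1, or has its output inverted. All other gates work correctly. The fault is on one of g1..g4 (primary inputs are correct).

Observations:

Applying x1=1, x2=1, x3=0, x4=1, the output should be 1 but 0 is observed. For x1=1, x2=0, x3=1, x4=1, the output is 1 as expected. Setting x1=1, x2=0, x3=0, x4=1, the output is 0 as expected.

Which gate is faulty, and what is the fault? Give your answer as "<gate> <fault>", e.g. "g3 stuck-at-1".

g1 stuck-at-0

Fault-free values for test 1 (x1=1, x2=1, x3=0, x4=1): g1=1, g2=0, g3=1, g4=1, giving Y=1. Observed 0.
Test 1: faults giving observed 0 are {g1 stuck-at-0, g1 inverted output, g2 stuck-at-1, g2 inverted output, g3 stuck-at-0, g3 inverted output, g4 stuck-at-0, g4 inverted output}.
Test 2 (x1=1, x2=0, x3=1, x4=1): fault-free g1=0, g2=0, g3=1, g4=1 → 1; observed 1. Eliminates g2 stuck-at-1, g2 inverted output, g3 stuck-at-0, g3 inverted output, g4 stuck-at-0, g4 inverted output.
Test 3 (x1=1, x2=0, x3=0, x4=1): fault-free g1=0, g2=1, g3=0, g4=0 → 0; observed 0. Eliminates g1 inverted output.
Only g1 stuck-at-0 is consistent with every test.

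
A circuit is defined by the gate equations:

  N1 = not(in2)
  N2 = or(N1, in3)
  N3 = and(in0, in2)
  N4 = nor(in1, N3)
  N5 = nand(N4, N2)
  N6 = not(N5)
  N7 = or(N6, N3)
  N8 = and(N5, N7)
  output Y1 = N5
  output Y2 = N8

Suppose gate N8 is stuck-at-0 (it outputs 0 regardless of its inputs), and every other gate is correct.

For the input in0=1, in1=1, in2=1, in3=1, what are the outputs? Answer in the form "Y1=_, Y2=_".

Propagate with N8 forced: N1=0, N2=1, N3=1, N4=0, N5=1, N6=0, N7=1, N8=0 [stuck-at-0].
So the outputs are Y1=1, Y2=0. (Without the fault they would be Y1=1, Y2=1.)

Y1=1, Y2=0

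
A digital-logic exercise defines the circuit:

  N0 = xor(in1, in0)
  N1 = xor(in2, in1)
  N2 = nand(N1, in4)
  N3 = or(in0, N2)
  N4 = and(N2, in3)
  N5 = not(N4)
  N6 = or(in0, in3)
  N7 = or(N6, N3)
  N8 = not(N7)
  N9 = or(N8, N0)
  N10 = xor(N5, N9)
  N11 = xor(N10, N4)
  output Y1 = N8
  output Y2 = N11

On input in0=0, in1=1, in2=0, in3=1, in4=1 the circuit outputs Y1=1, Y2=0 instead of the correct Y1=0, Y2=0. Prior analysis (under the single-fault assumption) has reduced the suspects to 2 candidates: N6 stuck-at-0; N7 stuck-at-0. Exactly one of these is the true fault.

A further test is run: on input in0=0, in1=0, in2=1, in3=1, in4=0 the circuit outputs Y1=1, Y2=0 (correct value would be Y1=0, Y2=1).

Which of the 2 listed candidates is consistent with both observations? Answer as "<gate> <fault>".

Evaluate each candidate on input in0=0, in1=0, in2=1, in3=1, in4=0:
  N6 stuck-at-0: N0=0, N1=1, N2=1, N3=1, N4=1, N5=0, N6=0 [stuck-at-0], N7=1, N8=0, N9=0, N10=0, N11=1 → Y1=0, Y2=1 — eliminated
  N7 stuck-at-0: N0=0, N1=1, N2=1, N3=1, N4=1, N5=0, N6=1, N7=0 [stuck-at-0], N8=1, N9=1, N10=1, N11=0 → Y1=1, Y2=0 — matches
Only N7 stuck-at-0 reproduces the observed Y1=1, Y2=0.

N7 stuck-at-0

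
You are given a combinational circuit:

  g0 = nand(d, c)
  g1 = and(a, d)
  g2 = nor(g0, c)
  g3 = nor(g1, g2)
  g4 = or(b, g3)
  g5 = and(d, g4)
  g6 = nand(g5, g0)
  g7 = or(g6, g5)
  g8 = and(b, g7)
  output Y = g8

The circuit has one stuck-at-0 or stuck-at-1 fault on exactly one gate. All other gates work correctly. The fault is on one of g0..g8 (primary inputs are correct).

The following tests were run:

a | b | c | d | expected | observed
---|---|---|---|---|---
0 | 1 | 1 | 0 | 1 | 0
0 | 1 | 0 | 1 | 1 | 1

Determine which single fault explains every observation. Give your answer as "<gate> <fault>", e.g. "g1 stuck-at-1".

g6 stuck-at-0

Fault-free values for test 1 (a=0, b=1, c=1, d=0): g0=1, g1=0, g2=0, g3=1, g4=1, g5=0, g6=1, g7=1, g8=1, giving Y=1. Observed 0.
Test 1: faults giving observed 0 are {g6 stuck-at-0, g7 stuck-at-0, g8 stuck-at-0}.
Test 2 (a=0, b=1, c=0, d=1): fault-free g0=1, g1=0, g2=0, g3=1, g4=1, g5=1, g6=0, g7=1, g8=1 → 1; observed 1. Eliminates g7 stuck-at-0, g8 stuck-at-0.
Only g6 stuck-at-0 is consistent with every test.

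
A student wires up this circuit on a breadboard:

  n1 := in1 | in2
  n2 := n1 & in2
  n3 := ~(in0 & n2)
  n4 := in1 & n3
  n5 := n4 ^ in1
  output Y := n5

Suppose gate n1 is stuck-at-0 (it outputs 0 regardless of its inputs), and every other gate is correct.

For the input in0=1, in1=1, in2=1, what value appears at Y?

0

Propagate with n1 forced: n1=0 [stuck-at-0], n2=0, n3=1, n4=1, n5=0.
So Y = 0. (Without the fault it would be 1.)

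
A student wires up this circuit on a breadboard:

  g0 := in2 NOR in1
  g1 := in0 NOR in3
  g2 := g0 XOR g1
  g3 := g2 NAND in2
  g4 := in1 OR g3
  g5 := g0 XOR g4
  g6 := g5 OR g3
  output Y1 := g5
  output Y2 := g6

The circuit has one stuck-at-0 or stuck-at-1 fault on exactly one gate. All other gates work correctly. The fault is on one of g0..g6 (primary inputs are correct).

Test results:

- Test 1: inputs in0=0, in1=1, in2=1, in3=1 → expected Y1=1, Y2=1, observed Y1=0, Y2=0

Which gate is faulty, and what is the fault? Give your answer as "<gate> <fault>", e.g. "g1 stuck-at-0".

g0 stuck-at-1

Fault-free values for test 1 (in0=0, in1=1, in2=1, in3=1): g0=0, g1=0, g2=0, g3=1, g4=1, g5=1, g6=1, giving Y1=1, Y2=1. Observed Y1=0, Y2=0.
Test 1: faults giving observed Y1=0, Y2=0 are {g0 stuck-at-1}.
Only g0 stuck-at-1 is consistent with every test.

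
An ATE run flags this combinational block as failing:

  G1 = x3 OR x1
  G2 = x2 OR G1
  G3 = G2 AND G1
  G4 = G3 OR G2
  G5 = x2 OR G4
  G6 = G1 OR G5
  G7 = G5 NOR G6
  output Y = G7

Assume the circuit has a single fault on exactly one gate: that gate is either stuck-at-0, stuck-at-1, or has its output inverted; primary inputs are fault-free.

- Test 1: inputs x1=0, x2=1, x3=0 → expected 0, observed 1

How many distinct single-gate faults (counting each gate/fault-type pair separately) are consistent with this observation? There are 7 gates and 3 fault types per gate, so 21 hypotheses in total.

Fault-free: G1=0, G2=1, G3=0, G4=1, G5=1, G6=1, G7=0 → 0. Observed 1.
  G1: none of the 3 fault types match ✗
  G2: none of the 3 fault types match ✗
  G3: none of the 3 fault types match ✗
  G4: none of the 3 fault types match ✗
  G5: stuck-at-0, inverted output ✓; others ✗
  G6: none of the 3 fault types match ✗
  G7: stuck-at-1, inverted output ✓; others ✗
Consistent faults: {G5 stuck-at-0, G5 inverted output, G7 stuck-at-1, G7 inverted output} — 4 in all.

4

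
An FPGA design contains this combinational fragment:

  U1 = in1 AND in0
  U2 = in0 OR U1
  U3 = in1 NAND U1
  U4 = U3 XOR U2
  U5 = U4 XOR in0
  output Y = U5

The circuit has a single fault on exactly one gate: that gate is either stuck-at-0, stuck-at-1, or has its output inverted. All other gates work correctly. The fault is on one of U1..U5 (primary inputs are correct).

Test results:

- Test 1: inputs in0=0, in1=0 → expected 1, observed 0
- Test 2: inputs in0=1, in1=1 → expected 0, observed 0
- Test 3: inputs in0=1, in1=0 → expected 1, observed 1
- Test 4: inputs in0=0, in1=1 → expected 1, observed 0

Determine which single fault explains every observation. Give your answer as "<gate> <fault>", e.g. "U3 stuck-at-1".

U2 stuck-at-1

Fault-free values for test 1 (in0=0, in1=0): U1=0, U2=0, U3=1, U4=1, U5=1, giving Y=1. Observed 0.
Test 1: faults giving observed 0 are {U1 stuck-at-1, U1 inverted output, U2 stuck-at-1, U2 inverted output, U3 stuck-at-0, U3 inverted output, U4 stuck-at-0, U4 inverted output, U5 stuck-at-0, U5 inverted output}.
Test 2 (in0=1, in1=1): fault-free U1=1, U2=1, U3=0, U4=1, U5=0 → 0; observed 0. Eliminates U1 inverted output, U2 inverted output, U3 inverted output, U4 stuck-at-0, U4 inverted output, U5 inverted output.
Test 3 (in0=1, in1=0): fault-free U1=0, U2=1, U3=1, U4=0, U5=1 → 1; observed 1. Eliminates U3 stuck-at-0, U5 stuck-at-0.
Test 4 (in0=0, in1=1): fault-free U1=0, U2=0, U3=1, U4=1, U5=1 → 1; observed 0. Eliminates U1 stuck-at-1.
Only U2 stuck-at-1 is consistent with every test.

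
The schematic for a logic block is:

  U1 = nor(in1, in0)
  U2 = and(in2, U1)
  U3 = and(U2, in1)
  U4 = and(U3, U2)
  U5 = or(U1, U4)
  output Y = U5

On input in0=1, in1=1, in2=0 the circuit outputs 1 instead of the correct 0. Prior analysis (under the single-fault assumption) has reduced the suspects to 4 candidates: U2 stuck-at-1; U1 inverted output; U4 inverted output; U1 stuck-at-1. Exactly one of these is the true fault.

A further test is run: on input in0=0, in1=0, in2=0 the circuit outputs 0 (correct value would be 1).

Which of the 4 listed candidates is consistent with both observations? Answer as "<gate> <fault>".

Evaluate each candidate on input in0=0, in1=0, in2=0:
  U2 stuck-at-1: U1=1, U2=1 [stuck-at-1], U3=0, U4=0, U5=1 → 1 — eliminated
  U1 inverted output: U1=0 [inverted output], U2=0, U3=0, U4=0, U5=0 → 0 — matches
  U4 inverted output: U1=1, U2=0, U3=0, U4=1 [inverted output], U5=1 → 1 — eliminated
  U1 stuck-at-1: U1=1 [stuck-at-1], U2=0, U3=0, U4=0, U5=1 → 1 — eliminated
Only U1 inverted output reproduces the observed 0.

U1 inverted output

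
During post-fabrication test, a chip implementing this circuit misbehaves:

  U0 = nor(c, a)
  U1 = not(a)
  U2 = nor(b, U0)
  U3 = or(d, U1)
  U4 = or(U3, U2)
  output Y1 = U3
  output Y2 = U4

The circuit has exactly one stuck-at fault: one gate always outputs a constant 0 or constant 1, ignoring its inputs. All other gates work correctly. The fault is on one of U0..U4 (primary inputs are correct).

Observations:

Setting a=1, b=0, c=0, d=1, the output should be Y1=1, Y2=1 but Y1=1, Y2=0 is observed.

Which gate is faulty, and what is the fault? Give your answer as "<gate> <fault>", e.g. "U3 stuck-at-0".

Fault-free values for test 1 (a=1, b=0, c=0, d=1): U0=0, U1=0, U2=1, U3=1, U4=1, giving Y1=1, Y2=1. Observed Y1=1, Y2=0.
Test 1: faults giving observed Y1=1, Y2=0 are {U4 stuck-at-0}.
Only U4 stuck-at-0 is consistent with every test.

U4 stuck-at-0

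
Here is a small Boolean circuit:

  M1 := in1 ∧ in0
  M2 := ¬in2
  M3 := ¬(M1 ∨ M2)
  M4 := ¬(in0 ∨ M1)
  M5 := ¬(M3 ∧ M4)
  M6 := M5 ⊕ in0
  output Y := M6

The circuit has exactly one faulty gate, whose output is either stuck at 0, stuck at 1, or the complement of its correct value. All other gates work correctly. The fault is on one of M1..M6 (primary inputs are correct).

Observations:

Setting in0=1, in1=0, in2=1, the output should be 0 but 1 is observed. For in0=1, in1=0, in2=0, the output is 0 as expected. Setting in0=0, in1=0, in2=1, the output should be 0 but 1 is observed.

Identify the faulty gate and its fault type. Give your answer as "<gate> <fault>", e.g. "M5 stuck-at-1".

Fault-free values for test 1 (in0=1, in1=0, in2=1): M1=0, M2=0, M3=1, M4=0, M5=1, M6=0, giving Y=0. Observed 1.
Test 1: faults giving observed 1 are {M4 stuck-at-1, M4 inverted output, M5 stuck-at-0, M5 inverted output, M6 stuck-at-1, M6 inverted output}.
Test 2 (in0=1, in1=0, in2=0): fault-free M1=0, M2=1, M3=0, M4=0, M5=1, M6=0 → 0; observed 0. Eliminates M5 stuck-at-0, M5 inverted output, M6 stuck-at-1, M6 inverted output.
Test 3 (in0=0, in1=0, in2=1): fault-free M1=0, M2=0, M3=1, M4=1, M5=0, M6=0 → 0; observed 1. Eliminates M4 stuck-at-1.
Only M4 inverted output is consistent with every test.

M4 inverted output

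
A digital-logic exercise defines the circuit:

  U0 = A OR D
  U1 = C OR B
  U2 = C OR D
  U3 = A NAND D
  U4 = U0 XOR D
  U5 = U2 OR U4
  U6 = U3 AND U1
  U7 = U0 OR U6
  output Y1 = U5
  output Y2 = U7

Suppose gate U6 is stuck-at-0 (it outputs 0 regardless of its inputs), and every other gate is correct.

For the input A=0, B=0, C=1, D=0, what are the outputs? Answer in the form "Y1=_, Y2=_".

Propagate with U6 forced: U0=0, U1=1, U2=1, U3=1, U4=0, U5=1, U6=0 [stuck-at-0], U7=0.
So the outputs are Y1=1, Y2=0. (Without the fault they would be Y1=1, Y2=1.)

Y1=1, Y2=0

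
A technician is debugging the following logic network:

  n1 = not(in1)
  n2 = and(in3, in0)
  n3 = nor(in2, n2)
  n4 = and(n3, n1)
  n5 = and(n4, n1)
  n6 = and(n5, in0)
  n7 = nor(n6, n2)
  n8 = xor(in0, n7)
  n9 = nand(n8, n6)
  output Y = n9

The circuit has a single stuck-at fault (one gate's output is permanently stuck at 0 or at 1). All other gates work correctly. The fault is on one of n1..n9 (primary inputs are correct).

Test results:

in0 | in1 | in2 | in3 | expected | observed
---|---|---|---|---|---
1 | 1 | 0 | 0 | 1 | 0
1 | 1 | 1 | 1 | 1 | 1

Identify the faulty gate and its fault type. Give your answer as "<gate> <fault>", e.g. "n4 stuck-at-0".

n1 stuck-at-1

Fault-free values for test 1 (in0=1, in1=1, in2=0, in3=0): n1=0, n2=0, n3=1, n4=0, n5=0, n6=0, n7=1, n8=0, n9=1, giving Y=1. Observed 0.
Test 1: faults giving observed 0 are {n1 stuck-at-1, n5 stuck-at-1, n6 stuck-at-1, n9 stuck-at-0}.
Test 2 (in0=1, in1=1, in2=1, in3=1): fault-free n1=0, n2=1, n3=0, n4=0, n5=0, n6=0, n7=0, n8=1, n9=1 → 1; observed 1. Eliminates n5 stuck-at-1, n6 stuck-at-1, n9 stuck-at-0.
Only n1 stuck-at-1 is consistent with every test.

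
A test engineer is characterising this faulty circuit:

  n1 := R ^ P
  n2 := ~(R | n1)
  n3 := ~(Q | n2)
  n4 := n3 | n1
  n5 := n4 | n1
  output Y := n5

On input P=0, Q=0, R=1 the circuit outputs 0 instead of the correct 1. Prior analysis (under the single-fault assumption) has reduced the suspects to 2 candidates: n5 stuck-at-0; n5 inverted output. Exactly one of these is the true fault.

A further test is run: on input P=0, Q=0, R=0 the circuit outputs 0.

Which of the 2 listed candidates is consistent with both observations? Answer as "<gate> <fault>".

Evaluate each candidate on input P=0, Q=0, R=0:
  n5 stuck-at-0: n1=0, n2=1, n3=0, n4=0, n5=0 [stuck-at-0] → 0 — matches
  n5 inverted output: n1=0, n2=1, n3=0, n4=0, n5=1 [inverted output] → 1 — eliminated
Only n5 stuck-at-0 reproduces the observed 0.

n5 stuck-at-0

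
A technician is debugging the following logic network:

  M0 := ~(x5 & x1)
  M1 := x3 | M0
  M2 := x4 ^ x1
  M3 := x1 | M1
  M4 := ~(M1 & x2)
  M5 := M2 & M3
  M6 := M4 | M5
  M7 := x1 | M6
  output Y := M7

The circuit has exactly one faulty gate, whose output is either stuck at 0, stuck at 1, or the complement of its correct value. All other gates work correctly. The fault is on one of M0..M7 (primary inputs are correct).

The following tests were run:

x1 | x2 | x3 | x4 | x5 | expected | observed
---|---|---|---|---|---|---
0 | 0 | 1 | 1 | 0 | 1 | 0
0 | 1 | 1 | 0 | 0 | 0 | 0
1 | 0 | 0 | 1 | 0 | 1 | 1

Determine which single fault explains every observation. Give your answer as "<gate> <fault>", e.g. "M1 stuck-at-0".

Fault-free values for test 1 (x1=0, x2=0, x3=1, x4=1, x5=0): M0=1, M1=1, M2=1, M3=1, M4=1, M5=1, M6=1, M7=1, giving Y=1. Observed 0.
Test 1: faults giving observed 0 are {M6 stuck-at-0, M6 inverted output, M7 stuck-at-0, M7 inverted output}.
Test 2 (x1=0, x2=1, x3=1, x4=0, x5=0): fault-free M0=1, M1=1, M2=0, M3=1, M4=0, M5=0, M6=0, M7=0 → 0; observed 0. Eliminates M6 inverted output, M7 inverted output.
Test 3 (x1=1, x2=0, x3=0, x4=1, x5=0): fault-free M0=1, M1=1, M2=0, M3=1, M4=1, M5=0, M6=1, M7=1 → 1; observed 1. Eliminates M7 stuck-at-0.
Only M6 stuck-at-0 is consistent with every test.

M6 stuck-at-0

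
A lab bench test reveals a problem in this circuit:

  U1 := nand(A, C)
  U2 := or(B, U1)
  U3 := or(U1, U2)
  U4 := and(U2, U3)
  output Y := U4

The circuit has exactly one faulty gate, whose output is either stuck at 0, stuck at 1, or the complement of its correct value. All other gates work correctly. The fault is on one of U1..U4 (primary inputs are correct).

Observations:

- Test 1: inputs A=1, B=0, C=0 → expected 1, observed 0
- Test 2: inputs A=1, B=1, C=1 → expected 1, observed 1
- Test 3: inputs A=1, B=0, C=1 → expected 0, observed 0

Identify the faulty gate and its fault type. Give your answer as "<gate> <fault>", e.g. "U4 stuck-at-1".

U1 stuck-at-0

Fault-free values for test 1 (A=1, B=0, C=0): U1=1, U2=1, U3=1, U4=1, giving Y=1. Observed 0.
Test 1: faults giving observed 0 are {U1 stuck-at-0, U1 inverted output, U2 stuck-at-0, U2 inverted output, U3 stuck-at-0, U3 inverted output, U4 stuck-at-0, U4 inverted output}.
Test 2 (A=1, B=1, C=1): fault-free U1=0, U2=1, U3=1, U4=1 → 1; observed 1. Eliminates U2 stuck-at-0, U2 inverted output, U3 stuck-at-0, U3 inverted output, U4 stuck-at-0, U4 inverted output.
Test 3 (A=1, B=0, C=1): fault-free U1=0, U2=0, U3=0, U4=0 → 0; observed 0. Eliminates U1 inverted output.
Only U1 stuck-at-0 is consistent with every test.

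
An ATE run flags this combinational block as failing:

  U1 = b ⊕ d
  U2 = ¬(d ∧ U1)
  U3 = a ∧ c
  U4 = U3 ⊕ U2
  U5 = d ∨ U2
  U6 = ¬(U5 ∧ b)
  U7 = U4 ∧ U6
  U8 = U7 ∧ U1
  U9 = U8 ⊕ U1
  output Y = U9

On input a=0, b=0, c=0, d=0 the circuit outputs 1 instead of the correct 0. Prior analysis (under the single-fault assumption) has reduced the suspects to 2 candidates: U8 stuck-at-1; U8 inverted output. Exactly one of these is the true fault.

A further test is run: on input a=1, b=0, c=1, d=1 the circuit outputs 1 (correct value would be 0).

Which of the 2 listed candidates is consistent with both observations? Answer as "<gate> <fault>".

U8 inverted output

Evaluate each candidate on input a=1, b=0, c=1, d=1:
  U8 stuck-at-1: U1=1, U2=0, U3=1, U4=1, U5=1, U6=1, U7=1, U8=1 [stuck-at-1], U9=0 → 0 — eliminated
  U8 inverted output: U1=1, U2=0, U3=1, U4=1, U5=1, U6=1, U7=1, U8=0 [inverted output], U9=1 → 1 — matches
Only U8 inverted output reproduces the observed 1.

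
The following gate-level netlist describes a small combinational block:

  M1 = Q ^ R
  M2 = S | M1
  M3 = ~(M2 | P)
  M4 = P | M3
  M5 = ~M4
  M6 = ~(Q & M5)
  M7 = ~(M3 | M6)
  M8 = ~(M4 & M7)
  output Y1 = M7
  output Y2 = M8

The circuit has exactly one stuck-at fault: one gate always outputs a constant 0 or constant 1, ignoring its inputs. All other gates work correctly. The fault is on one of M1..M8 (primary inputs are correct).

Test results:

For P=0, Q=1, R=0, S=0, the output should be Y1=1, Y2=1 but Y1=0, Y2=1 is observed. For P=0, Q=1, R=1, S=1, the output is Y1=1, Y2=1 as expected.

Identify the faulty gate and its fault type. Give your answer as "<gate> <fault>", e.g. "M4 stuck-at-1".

Fault-free values for test 1 (P=0, Q=1, R=0, S=0): M1=1, M2=1, M3=0, M4=0, M5=1, M6=0, M7=1, M8=1, giving Y1=1, Y2=1. Observed Y1=0, Y2=1.
Test 1: faults giving observed Y1=0, Y2=1 are {M1 stuck-at-0, M2 stuck-at-0, M3 stuck-at-1, M4 stuck-at-1, M5 stuck-at-0, M6 stuck-at-1, M7 stuck-at-0}.
Test 2 (P=0, Q=1, R=1, S=1): fault-free M1=0, M2=1, M3=0, M4=0, M5=1, M6=0, M7=1, M8=1 → Y1=1, Y2=1; observed Y1=1, Y2=1. Eliminates M2 stuck-at-0, M3 stuck-at-1, M4 stuck-at-1, M5 stuck-at-0, M6 stuck-at-1, M7 stuck-at-0.
Only M1 stuck-at-0 is consistent with every test.

M1 stuck-at-0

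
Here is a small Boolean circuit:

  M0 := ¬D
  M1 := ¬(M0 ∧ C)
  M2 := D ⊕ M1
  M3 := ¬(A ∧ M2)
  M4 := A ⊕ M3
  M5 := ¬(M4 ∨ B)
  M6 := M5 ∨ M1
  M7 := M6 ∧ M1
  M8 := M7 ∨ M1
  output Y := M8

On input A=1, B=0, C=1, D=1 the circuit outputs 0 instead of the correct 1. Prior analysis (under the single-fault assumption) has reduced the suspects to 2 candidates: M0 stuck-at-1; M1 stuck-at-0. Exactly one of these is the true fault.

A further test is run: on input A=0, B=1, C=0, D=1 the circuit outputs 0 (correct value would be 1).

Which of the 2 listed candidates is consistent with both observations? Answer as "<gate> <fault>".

Evaluate each candidate on input A=0, B=1, C=0, D=1:
  M0 stuck-at-1: M0=1 [stuck-at-1], M1=1, M2=0, M3=1, M4=1, M5=0, M6=1, M7=1, M8=1 → 1 — eliminated
  M1 stuck-at-0: M0=0, M1=0 [stuck-at-0], M2=1, M3=1, M4=1, M5=0, M6=0, M7=0, M8=0 → 0 — matches
Only M1 stuck-at-0 reproduces the observed 0.

M1 stuck-at-0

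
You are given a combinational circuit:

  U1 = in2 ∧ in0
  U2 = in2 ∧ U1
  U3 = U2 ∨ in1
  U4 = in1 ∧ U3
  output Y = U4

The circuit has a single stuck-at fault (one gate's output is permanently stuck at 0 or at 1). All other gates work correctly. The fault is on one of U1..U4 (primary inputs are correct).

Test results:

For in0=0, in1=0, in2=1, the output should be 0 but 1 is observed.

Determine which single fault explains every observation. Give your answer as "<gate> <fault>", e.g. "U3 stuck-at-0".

U4 stuck-at-1

Fault-free values for test 1 (in0=0, in1=0, in2=1): U1=0, U2=0, U3=0, U4=0, giving Y=0. Observed 1.
Test 1: faults giving observed 1 are {U4 stuck-at-1}.
Only U4 stuck-at-1 is consistent with every test.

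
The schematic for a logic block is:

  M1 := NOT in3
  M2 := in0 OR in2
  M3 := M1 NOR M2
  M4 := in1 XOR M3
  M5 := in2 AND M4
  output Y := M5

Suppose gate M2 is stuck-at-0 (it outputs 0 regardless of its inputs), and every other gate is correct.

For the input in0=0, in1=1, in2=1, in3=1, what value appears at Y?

0

Propagate with M2 forced: M1=0, M2=0 [stuck-at-0], M3=1, M4=0, M5=0.
So Y = 0. (Without the fault it would be 1.)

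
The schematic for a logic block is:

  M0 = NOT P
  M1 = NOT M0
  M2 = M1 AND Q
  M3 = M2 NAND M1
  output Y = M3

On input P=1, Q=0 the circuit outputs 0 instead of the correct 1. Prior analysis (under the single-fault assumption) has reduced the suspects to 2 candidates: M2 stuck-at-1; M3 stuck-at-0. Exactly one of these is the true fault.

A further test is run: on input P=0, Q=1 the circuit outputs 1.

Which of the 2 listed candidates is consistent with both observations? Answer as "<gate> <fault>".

Evaluate each candidate on input P=0, Q=1:
  M2 stuck-at-1: M0=1, M1=0, M2=1 [stuck-at-1], M3=1 → 1 — matches
  M3 stuck-at-0: M0=1, M1=0, M2=0, M3=0 [stuck-at-0] → 0 — eliminated
Only M2 stuck-at-1 reproduces the observed 1.

M2 stuck-at-1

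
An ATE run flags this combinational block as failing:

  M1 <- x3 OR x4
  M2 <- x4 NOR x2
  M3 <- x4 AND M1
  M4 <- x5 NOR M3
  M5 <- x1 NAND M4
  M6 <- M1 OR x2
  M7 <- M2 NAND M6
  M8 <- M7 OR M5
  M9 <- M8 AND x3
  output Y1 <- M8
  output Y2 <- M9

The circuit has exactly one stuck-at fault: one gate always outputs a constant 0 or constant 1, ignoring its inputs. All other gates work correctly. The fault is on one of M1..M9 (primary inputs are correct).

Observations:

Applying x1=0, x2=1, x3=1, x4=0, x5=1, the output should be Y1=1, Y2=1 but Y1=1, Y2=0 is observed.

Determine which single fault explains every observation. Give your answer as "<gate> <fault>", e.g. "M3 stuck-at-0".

Fault-free values for test 1 (x1=0, x2=1, x3=1, x4=0, x5=1): M1=1, M2=0, M3=0, M4=0, M5=1, M6=1, M7=1, M8=1, M9=1, giving Y1=1, Y2=1. Observed Y1=1, Y2=0.
Test 1: faults giving observed Y1=1, Y2=0 are {M9 stuck-at-0}.
Only M9 stuck-at-0 is consistent with every test.

M9 stuck-at-0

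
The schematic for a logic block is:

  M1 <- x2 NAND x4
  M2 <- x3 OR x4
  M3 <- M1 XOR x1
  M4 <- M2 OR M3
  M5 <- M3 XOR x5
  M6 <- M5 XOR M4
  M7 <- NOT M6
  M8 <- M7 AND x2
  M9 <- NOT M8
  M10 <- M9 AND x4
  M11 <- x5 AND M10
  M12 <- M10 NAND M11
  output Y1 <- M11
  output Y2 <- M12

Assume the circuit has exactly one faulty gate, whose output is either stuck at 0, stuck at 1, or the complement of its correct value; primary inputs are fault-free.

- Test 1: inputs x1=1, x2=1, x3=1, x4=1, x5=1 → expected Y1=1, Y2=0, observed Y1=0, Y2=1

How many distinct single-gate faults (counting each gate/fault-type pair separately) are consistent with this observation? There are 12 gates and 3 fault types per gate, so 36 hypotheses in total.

Fault-free: M1=0, M2=1, M3=1, M4=1, M5=0, M6=1, M7=0, M8=0, M9=1, M10=1, M11=1, M12=0 → Y1=1, Y2=0. Observed Y1=0, Y2=1.
  M1: stuck-at-1, inverted output ✓; others ✗
  M2: none of the 3 fault types match ✗
  M3: stuck-at-0, inverted output ✓; others ✗
  M4: stuck-at-0, inverted output ✓; others ✗
  M5: stuck-at-1, inverted output ✓; others ✗
  M6: stuck-at-0, inverted output ✓; others ✗
  M7: stuck-at-1, inverted output ✓; others ✗
  M8: stuck-at-1, inverted output ✓; others ✗
  M9: stuck-at-0, inverted output ✓; others ✗
  M10: stuck-at-0, inverted output ✓; others ✗
  M11: stuck-at-0, inverted output ✓; others ✗
  M12: none of the 3 fault types match ✗
Consistent faults: {M1 stuck-at-1, M1 inverted output, M3 stuck-at-0, M3 inverted output, M4 stuck-at-0, M4 inverted output, M5 stuck-at-1, M5 inverted output, M6 stuck-at-0, M6 inverted output, M7 stuck-at-1, M7 inverted output, M8 stuck-at-1, M8 inverted output, M9 stuck-at-0, M9 inverted output, M10 stuck-at-0, M10 inverted output, M11 stuck-at-0, M11 inverted output} — 20 in all.

20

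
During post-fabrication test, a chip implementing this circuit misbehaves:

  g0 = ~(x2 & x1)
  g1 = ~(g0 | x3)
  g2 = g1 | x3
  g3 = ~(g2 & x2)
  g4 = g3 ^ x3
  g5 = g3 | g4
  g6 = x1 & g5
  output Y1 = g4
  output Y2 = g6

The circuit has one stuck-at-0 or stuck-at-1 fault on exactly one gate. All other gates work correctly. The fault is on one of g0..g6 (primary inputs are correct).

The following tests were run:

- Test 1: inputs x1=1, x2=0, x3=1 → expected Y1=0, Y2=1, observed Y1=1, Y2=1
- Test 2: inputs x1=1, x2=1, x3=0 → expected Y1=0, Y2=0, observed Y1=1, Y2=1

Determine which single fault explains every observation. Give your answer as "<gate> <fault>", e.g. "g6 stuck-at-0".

g4 stuck-at-1

Fault-free values for test 1 (x1=1, x2=0, x3=1): g0=1, g1=0, g2=1, g3=1, g4=0, g5=1, g6=1, giving Y1=0, Y2=1. Observed Y1=1, Y2=1.
Test 1: faults giving observed Y1=1, Y2=1 are {g3 stuck-at-0, g4 stuck-at-1}.
Test 2 (x1=1, x2=1, x3=0): fault-free g0=0, g1=1, g2=1, g3=0, g4=0, g5=0, g6=0 → Y1=0, Y2=0; observed Y1=1, Y2=1. Eliminates g3 stuck-at-0.
Only g4 stuck-at-1 is consistent with every test.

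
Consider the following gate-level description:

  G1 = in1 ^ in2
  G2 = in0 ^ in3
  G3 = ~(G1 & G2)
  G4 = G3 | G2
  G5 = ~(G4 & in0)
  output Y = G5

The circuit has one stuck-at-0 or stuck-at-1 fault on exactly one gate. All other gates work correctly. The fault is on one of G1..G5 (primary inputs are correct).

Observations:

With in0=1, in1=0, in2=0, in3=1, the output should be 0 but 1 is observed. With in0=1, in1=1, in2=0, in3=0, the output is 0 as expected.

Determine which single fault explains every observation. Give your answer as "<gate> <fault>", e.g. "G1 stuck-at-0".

Fault-free values for test 1 (in0=1, in1=0, in2=0, in3=1): G1=0, G2=0, G3=1, G4=1, G5=0, giving Y=0. Observed 1.
Test 1: faults giving observed 1 are {G3 stuck-at-0, G4 stuck-at-0, G5 stuck-at-1}.
Test 2 (in0=1, in1=1, in2=0, in3=0): fault-free G1=1, G2=1, G3=0, G4=1, G5=0 → 0; observed 0. Eliminates G4 stuck-at-0, G5 stuck-at-1.
Only G3 stuck-at-0 is consistent with every test.

G3 stuck-at-0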